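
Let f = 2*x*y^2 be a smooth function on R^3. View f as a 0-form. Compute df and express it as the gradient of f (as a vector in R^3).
df = (2*y^2) dx + (4*x*y) dy + (0) dz; grad f = (2*y^2, 4*x*y, 0)

For a 0-form f, d f = (∂f/∂x) dx + (∂f/∂y) dy + (∂f/∂z) dz. The components of the vector representation are exactly the entries of grad f in Cartesian coordinates:
  ∂f/∂x = 2*y^2
  ∂f/∂y = 4*x*y
  ∂f/∂z = 0.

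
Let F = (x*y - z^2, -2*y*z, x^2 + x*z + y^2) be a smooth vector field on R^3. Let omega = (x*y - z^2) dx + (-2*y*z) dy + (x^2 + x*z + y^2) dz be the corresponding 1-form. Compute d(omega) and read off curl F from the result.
d(omega) = (4*y) dy ∧ dz + (-2*x - 3*z) dz ∧ dx + (-x) dx ∧ dy; curl F = (4*y, -2*x - 3*z, -x)

d omega = sum_{i<j} (∂f_j/∂x_i - ∂f_i/∂x_j) dx_i ∧ dx_j. Under the identification (dy ∧ dz, dz ∧ dx, dx ∧ dy) ↔ (e_x, e_y, e_z), the coefficients are exactly the components of curl F. Compute:
  ∂R/∂y - ∂Q/∂z = (2*y) - (-2*y) = 4*y
  ∂P/∂z - ∂R/∂x = (-2*z) - (2*x + z) = -2*x - 3*z
  ∂Q/∂x - ∂P/∂y = (0) - (x) = -x.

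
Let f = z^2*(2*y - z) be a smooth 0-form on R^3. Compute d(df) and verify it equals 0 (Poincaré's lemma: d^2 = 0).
d(df) = 0

Step 1: df = sum_i (∂f/∂x_i) dx_i = (0) dx + (2*z^2) dy + (z*(4*y - 3*z)) dz.
Step 2: Apply d again. Using the 1-form formula, the coefficient of dx ∧ dy in d(df) is ∂^2 f/∂x ∂y - ∂^2 f/∂y ∂x = (0) - (0) = 0 (equality of mixed partials for smooth f).
Similarly for dx ∧ dz and dy ∧ dz — all coefficients vanish. So d(df) = 0.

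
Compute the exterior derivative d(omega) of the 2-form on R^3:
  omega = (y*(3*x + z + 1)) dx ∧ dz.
d(omega) = (-3*x - z - 1) dx ∧ dy ∧ dz

For a 2-form omega = sum_{i<j} g_{ij} dx_i ∧ dx_j, the exterior derivative is
  d(omega) = sum_{i<j} d(g_{ij}) ∧ dx_i ∧ dx_j = sum_{i<j, k} (∂g_{ij}/∂x_k) dx_k ∧ dx_i ∧ dx_j.
Expand each term, using dx_k ∧ dx_i ∧ dx_j = sgn(permutation) dx_{(a)} ∧ dx_{(b)} ∧ dx_{(c)} with (a < b < c) sorted:
  d(y*(3*x + z + 1)) includes (∂/∂y)(y*(3*x + z + 1)) dy = (3*x + z + 1) dy, which multiplied by dx ∧ dz gives (-3*x - z - 1) dx ∧ dy ∧ dz
Collecting like 3-forms: d(omega) = (-3*x - z - 1) dx ∧ dy ∧ dz.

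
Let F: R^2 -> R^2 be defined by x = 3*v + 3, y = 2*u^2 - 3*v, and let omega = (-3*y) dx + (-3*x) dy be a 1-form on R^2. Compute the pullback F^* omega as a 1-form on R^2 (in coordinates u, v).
F^* omega = (36*u*(-v - 1)) du + (-18*u^2 + 54*v + 27) dv

Using F^*(f dg) = (f ∘ F) d(g ∘ F), substitute each coordinate x_i by F_i(u, v) in f_i, and replace dx_i by d F_i = (∂F_i/∂u) du + (∂F_i/∂v) dv.
  For the x component: f_1(F) = -6*u^2 + 9*v; d F_1 = (0) du + (3) dv
  For the y component: f_2(F) = -9*v - 9; d F_2 = (4*u) du + (-3) dv
Combining and collecting du, dv coefficients:
  coeff of du: 36*u*(-v - 1)
  coeff of dv: -18*u^2 + 54*v + 27
F^* omega = (36*u*(-v - 1)) du + (-18*u^2 + 54*v + 27) dv.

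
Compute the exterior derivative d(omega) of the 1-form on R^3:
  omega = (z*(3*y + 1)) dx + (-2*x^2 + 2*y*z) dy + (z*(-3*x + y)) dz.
d(omega) = (-4*x - 3*z) dx ∧ dy + (-3*y - 3*z - 1) dx ∧ dz + (-2*y + z) dy ∧ dz

For a 1-form omega = sum_i f_i dx_i, the exterior derivative is
  d(omega) = sum_{i < j} (∂f_j/∂x_i - ∂f_i/∂x_j) dx_i ∧ dx_j.
  coefficient of dx ∧ dy: ∂f_2/∂x - ∂f_1/∂y = ∂(-2*x^2 + 2*y*z)/∂x - ∂(z*(3*y + 1))/∂y = -4*x - 3*z
  coefficient of dx ∧ dz: ∂f_3/∂x - ∂f_1/∂z = ∂(z*(-3*x + y))/∂x - ∂(z*(3*y + 1))/∂z = -3*y - 3*z - 1
  coefficient of dy ∧ dz: ∂f_3/∂y - ∂f_2/∂z = ∂(z*(-3*x + y))/∂y - ∂(-2*x^2 + 2*y*z)/∂z = -2*y + z
Assembling: d(omega) = (-4*x - 3*z) dx ∧ dy + (-3*y - 3*z - 1) dx ∧ dz + (-2*y + z) dy ∧ dz.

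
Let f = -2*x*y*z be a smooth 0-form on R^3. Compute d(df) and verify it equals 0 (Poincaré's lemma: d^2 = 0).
d(df) = 0

Step 1: df = sum_i (∂f/∂x_i) dx_i = (-2*y*z) dx + (-2*x*z) dy + (-2*x*y) dz.
Step 2: Apply d again. Using the 1-form formula, the coefficient of dx ∧ dy in d(df) is ∂^2 f/∂x ∂y - ∂^2 f/∂y ∂x = (-2*z) - (-2*z) = 0 (equality of mixed partials for smooth f).
Similarly for dx ∧ dz and dy ∧ dz — all coefficients vanish. So d(df) = 0.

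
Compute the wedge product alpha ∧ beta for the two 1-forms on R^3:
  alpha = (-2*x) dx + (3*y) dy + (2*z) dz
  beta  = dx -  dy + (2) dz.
alpha ∧ beta = (2*x - 3*y) dx ∧ dy + (-4*x - 2*z) dx ∧ dz + (6*y + 2*z) dy ∧ dz

Distribute the wedge, using dx_i ∧ dx_j = -dx_j ∧ dx_i and dx_i ∧ dx_i = 0. For each pair (i, j) with i < j, the coefficient of dx_i ∧ dx_j in alpha ∧ beta is (alpha_i * beta_j - alpha_j * beta_i). Collecting: alpha ∧ beta = (2*x - 3*y) dx ∧ dy + (-4*x - 2*z) dx ∧ dz + (6*y + 2*z) dy ∧ dz.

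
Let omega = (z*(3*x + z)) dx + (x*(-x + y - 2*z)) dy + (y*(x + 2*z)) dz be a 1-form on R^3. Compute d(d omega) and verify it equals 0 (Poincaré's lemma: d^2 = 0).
d(d omega) = 0

Step 1: d omega = sum_{i<j} (∂f_j/∂x_i - ∂f_i/∂x_j) dx_i ∧ dx_j:
  coeff of dx ∧ dy: -2*x + y - 2*z
  coeff of dx ∧ dz: -3*x + y - 2*z
  coeff of dy ∧ dz: 3*x + 2*z
Step 2: Apply d again to each 2-form coefficient. The only possible 3-form in R^3 is dx ∧ dy ∧ dz, with coefficient
  ∂(coeff of dy∧dz)/∂x - ∂(coeff of dx∧dz)/∂y + ∂(coeff of dx∧dy)/∂z
  = ∂/∂x (3*x + 2*z) - ∂/∂y (-3*x + y - 2*z) + ∂/∂z (-2*x + y - 2*z).
Each of these terms simplifies to sums of mixed partials that cancel in pairs. The result is 0 (by equality of mixed partials for smooth functions — Schwarz / Clairaut).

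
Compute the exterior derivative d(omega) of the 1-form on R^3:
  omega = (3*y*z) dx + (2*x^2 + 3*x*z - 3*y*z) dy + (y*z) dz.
d(omega) = (4*x) dx ∧ dy + (-3*y) dx ∧ dz + (-3*x + 3*y + z) dy ∧ dz

For a 1-form omega = sum_i f_i dx_i, the exterior derivative is
  d(omega) = sum_{i < j} (∂f_j/∂x_i - ∂f_i/∂x_j) dx_i ∧ dx_j.
  coefficient of dx ∧ dy: ∂f_2/∂x - ∂f_1/∂y = ∂(2*x^2 + 3*x*z - 3*y*z)/∂x - ∂(3*y*z)/∂y = 4*x
  coefficient of dx ∧ dz: ∂f_3/∂x - ∂f_1/∂z = ∂(y*z)/∂x - ∂(3*y*z)/∂z = -3*y
  coefficient of dy ∧ dz: ∂f_3/∂y - ∂f_2/∂z = ∂(y*z)/∂y - ∂(2*x^2 + 3*x*z - 3*y*z)/∂z = -3*x + 3*y + z
Assembling: d(omega) = (4*x) dx ∧ dy + (-3*y) dx ∧ dz + (-3*x + 3*y + z) dy ∧ dz.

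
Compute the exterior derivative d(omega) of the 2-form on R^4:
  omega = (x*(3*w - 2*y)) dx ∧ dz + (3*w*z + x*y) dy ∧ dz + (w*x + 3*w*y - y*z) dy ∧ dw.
d(omega) = (2*x + y) dx ∧ dy ∧ dz + (3*x) dx ∧ dz ∧ dw + (y + 3*z) dy ∧ dz ∧ dw + (w) dx ∧ dy ∧ dw

For a 2-form omega = sum_{i<j} g_{ij} dx_i ∧ dx_j, the exterior derivative is
  d(omega) = sum_{i<j} d(g_{ij}) ∧ dx_i ∧ dx_j = sum_{i<j, k} (∂g_{ij}/∂x_k) dx_k ∧ dx_i ∧ dx_j.
Expand each term, using dx_k ∧ dx_i ∧ dx_j = sgn(permutation) dx_{(a)} ∧ dx_{(b)} ∧ dx_{(c)} with (a < b < c) sorted:
  d(x*(3*w - 2*y)) includes (∂/∂y)(x*(3*w - 2*y)) dy = (-2*x) dy, which multiplied by dx ∧ dz gives (2*x) dx ∧ dy ∧ dz
  d(x*(3*w - 2*y)) includes (∂/∂w)(x*(3*w - 2*y)) dw = (3*x) dw, which multiplied by dx ∧ dz gives (3*x) dx ∧ dz ∧ dw
  d(3*w*z + x*y) includes (∂/∂x)(3*w*z + x*y) dx = (y) dx, which multiplied by dy ∧ dz gives (y) dx ∧ dy ∧ dz
  d(3*w*z + x*y) includes (∂/∂w)(3*w*z + x*y) dw = (3*z) dw, which multiplied by dy ∧ dz gives (3*z) dy ∧ dz ∧ dw
  d(w*x + 3*w*y - y*z) includes (∂/∂x)(w*x + 3*w*y - y*z) dx = (w) dx, which multiplied by dy ∧ dw gives (w) dx ∧ dy ∧ dw
  d(w*x + 3*w*y - y*z) includes (∂/∂z)(w*x + 3*w*y - y*z) dz = (-y) dz, which multiplied by dy ∧ dw gives (y) dy ∧ dz ∧ dw
Collecting like 3-forms: d(omega) = (2*x + y) dx ∧ dy ∧ dz + (3*x) dx ∧ dz ∧ dw + (y + 3*z) dy ∧ dz ∧ dw + (w) dx ∧ dy ∧ dw.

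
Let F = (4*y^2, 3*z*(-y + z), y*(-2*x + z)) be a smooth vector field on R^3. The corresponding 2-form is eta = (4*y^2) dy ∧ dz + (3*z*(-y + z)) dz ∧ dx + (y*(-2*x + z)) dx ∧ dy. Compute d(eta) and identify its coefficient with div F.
d(eta) = (y - 3*z) dx ∧ dy ∧ dz; div F = y - 3*z

For a 2-form in R^3 of the form above, applying d gives a 3-form with coefficient ∂P/∂x + ∂Q/∂y + ∂R/∂z:
  ∂P/∂x = 0
  ∂Q/∂y = -3*z
  ∂R/∂z = y
Sum = y - 3*z, which is exactly div F.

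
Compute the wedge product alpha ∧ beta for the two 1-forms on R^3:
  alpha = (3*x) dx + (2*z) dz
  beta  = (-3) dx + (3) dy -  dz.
alpha ∧ beta = (9*x) dx ∧ dy + (-3*x + 6*z) dx ∧ dz + (-6*z) dy ∧ dz

Distribute the wedge, using dx_i ∧ dx_j = -dx_j ∧ dx_i and dx_i ∧ dx_i = 0. For each pair (i, j) with i < j, the coefficient of dx_i ∧ dx_j in alpha ∧ beta is (alpha_i * beta_j - alpha_j * beta_i). Collecting: alpha ∧ beta = (9*x) dx ∧ dy + (-3*x + 6*z) dx ∧ dz + (-6*z) dy ∧ dz.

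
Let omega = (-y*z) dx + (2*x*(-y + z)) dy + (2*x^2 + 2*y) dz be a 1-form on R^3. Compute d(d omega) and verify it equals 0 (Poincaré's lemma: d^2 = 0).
d(d omega) = 0

Step 1: d omega = sum_{i<j} (∂f_j/∂x_i - ∂f_i/∂x_j) dx_i ∧ dx_j:
  coeff of dx ∧ dy: -2*y + 3*z
  coeff of dx ∧ dz: 4*x + y
  coeff of dy ∧ dz: 2 - 2*x
Step 2: Apply d again to each 2-form coefficient. The only possible 3-form in R^3 is dx ∧ dy ∧ dz, with coefficient
  ∂(coeff of dy∧dz)/∂x - ∂(coeff of dx∧dz)/∂y + ∂(coeff of dx∧dy)/∂z
  = ∂/∂x (2 - 2*x) - ∂/∂y (4*x + y) + ∂/∂z (-2*y + 3*z).
Each of these terms simplifies to sums of mixed partials that cancel in pairs. The result is 0 (by equality of mixed partials for smooth functions — Schwarz / Clairaut).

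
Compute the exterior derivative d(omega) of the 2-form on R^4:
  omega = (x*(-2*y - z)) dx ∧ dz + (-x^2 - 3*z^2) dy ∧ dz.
d(omega) = 0

For a 2-form omega = sum_{i<j} g_{ij} dx_i ∧ dx_j, the exterior derivative is
  d(omega) = sum_{i<j} d(g_{ij}) ∧ dx_i ∧ dx_j = sum_{i<j, k} (∂g_{ij}/∂x_k) dx_k ∧ dx_i ∧ dx_j.
Expand each term, using dx_k ∧ dx_i ∧ dx_j = sgn(permutation) dx_{(a)} ∧ dx_{(b)} ∧ dx_{(c)} with (a < b < c) sorted:
  d(x*(-2*y - z)) includes (∂/∂y)(x*(-2*y - z)) dy = (-2*x) dy, which multiplied by dx ∧ dz gives (2*x) dx ∧ dy ∧ dz
  d(-x^2 - 3*z^2) includes (∂/∂x)(-x^2 - 3*z^2) dx = (-2*x) dx, which multiplied by dy ∧ dz gives (-2*x) dx ∧ dy ∧ dz
Collecting like 3-forms: d(omega) = 0.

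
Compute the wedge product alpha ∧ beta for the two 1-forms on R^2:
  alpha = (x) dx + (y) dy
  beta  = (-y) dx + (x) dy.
alpha ∧ beta = (x^2 + y^2) dx ∧ dy

Distribute the wedge, using dx_i ∧ dx_j = -dx_j ∧ dx_i and dx_i ∧ dx_i = 0. For each pair (i, j) with i < j, the coefficient of dx_i ∧ dx_j in alpha ∧ beta is (alpha_i * beta_j - alpha_j * beta_i). Collecting: alpha ∧ beta = (x^2 + y^2) dx ∧ dy.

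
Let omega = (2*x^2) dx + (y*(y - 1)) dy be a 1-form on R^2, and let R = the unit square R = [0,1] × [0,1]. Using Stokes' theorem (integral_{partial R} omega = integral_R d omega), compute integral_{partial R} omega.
integral_(partial R) omega = 0

Stokes: integral_partial_R omega = integral_R d omega with d omega = (∂Q/∂x - ∂P/∂y) dx ∧ dy.
  ∂Q/∂x = 0
  ∂P/∂y = 0
  integrand = ∂Q/∂x - ∂P/∂y = 0.
Integrating over R: integral_0^1 integral_0^1 (0) dx dy = 0.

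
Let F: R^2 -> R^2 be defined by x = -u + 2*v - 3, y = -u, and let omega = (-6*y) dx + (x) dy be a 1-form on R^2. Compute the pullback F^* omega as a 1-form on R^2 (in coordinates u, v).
F^* omega = (-5*u - 2*v + 3) du + (12*u) dv

Using F^*(f dg) = (f ∘ F) d(g ∘ F), substitute each coordinate x_i by F_i(u, v) in f_i, and replace dx_i by d F_i = (∂F_i/∂u) du + (∂F_i/∂v) dv.
  For the x component: f_1(F) = 6*u; d F_1 = (-1) du + (2) dv
  For the y component: f_2(F) = -u + 2*v - 3; d F_2 = (-1) du + (0) dv
Combining and collecting du, dv coefficients:
  coeff of du: -5*u - 2*v + 3
  coeff of dv: 12*u
F^* omega = (-5*u - 2*v + 3) du + (12*u) dv.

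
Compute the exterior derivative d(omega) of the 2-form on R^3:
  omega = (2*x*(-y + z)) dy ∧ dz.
d(omega) = (-2*y + 2*z) dx ∧ dy ∧ dz

For a 2-form omega = sum_{i<j} g_{ij} dx_i ∧ dx_j, the exterior derivative is
  d(omega) = sum_{i<j} d(g_{ij}) ∧ dx_i ∧ dx_j = sum_{i<j, k} (∂g_{ij}/∂x_k) dx_k ∧ dx_i ∧ dx_j.
Expand each term, using dx_k ∧ dx_i ∧ dx_j = sgn(permutation) dx_{(a)} ∧ dx_{(b)} ∧ dx_{(c)} with (a < b < c) sorted:
  d(2*x*(-y + z)) includes (∂/∂x)(2*x*(-y + z)) dx = (-2*y + 2*z) dx, which multiplied by dy ∧ dz gives (-2*y + 2*z) dx ∧ dy ∧ dz
Collecting like 3-forms: d(omega) = (-2*y + 2*z) dx ∧ dy ∧ dz.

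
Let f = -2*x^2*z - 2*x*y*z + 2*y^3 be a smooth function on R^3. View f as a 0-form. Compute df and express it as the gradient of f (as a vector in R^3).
df = (2*z*(-2*x - y)) dx + (-2*x*z + 6*y^2) dy + (2*x*(-x - y)) dz; grad f = (2*z*(-2*x - y), -2*x*z + 6*y^2, 2*x*(-x - y))

For a 0-form f, d f = (∂f/∂x) dx + (∂f/∂y) dy + (∂f/∂z) dz. The components of the vector representation are exactly the entries of grad f in Cartesian coordinates:
  ∂f/∂x = 2*z*(-2*x - y)
  ∂f/∂y = -2*x*z + 6*y^2
  ∂f/∂z = 2*x*(-x - y).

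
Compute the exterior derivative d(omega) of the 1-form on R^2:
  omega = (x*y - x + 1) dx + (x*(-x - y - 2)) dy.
d(omega) = (-3*x - y - 2) dx ∧ dy

For a 1-form omega = sum_i f_i dx_i, the exterior derivative is
  d(omega) = sum_{i < j} (∂f_j/∂x_i - ∂f_i/∂x_j) dx_i ∧ dx_j.
  coefficient of dx ∧ dy: ∂f_2/∂x - ∂f_1/∂y = ∂(x*(-x - y - 2))/∂x - ∂(x*y - x + 1)/∂y = -3*x - y - 2
Assembling: d(omega) = (-3*x - y - 2) dx ∧ dy.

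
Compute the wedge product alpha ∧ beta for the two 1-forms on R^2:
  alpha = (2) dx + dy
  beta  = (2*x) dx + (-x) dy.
alpha ∧ beta = (-4*x) dx ∧ dy

Distribute the wedge, using dx_i ∧ dx_j = -dx_j ∧ dx_i and dx_i ∧ dx_i = 0. For each pair (i, j) with i < j, the coefficient of dx_i ∧ dx_j in alpha ∧ beta is (alpha_i * beta_j - alpha_j * beta_i). Collecting: alpha ∧ beta = (-4*x) dx ∧ dy.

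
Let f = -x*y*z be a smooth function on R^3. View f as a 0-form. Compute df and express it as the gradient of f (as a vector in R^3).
df = (-y*z) dx + (-x*z) dy + (-x*y) dz; grad f = (-y*z, -x*z, -x*y)

For a 0-form f, d f = (∂f/∂x) dx + (∂f/∂y) dy + (∂f/∂z) dz. The components of the vector representation are exactly the entries of grad f in Cartesian coordinates:
  ∂f/∂x = -y*z
  ∂f/∂y = -x*z
  ∂f/∂z = -x*y.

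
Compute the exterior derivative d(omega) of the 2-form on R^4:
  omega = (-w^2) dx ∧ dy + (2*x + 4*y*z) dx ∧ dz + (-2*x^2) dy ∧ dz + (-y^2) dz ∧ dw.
d(omega) = (-2*w) dx ∧ dy ∧ dw + (-4*x - 4*z) dx ∧ dy ∧ dz + (-2*y) dy ∧ dz ∧ dw

For a 2-form omega = sum_{i<j} g_{ij} dx_i ∧ dx_j, the exterior derivative is
  d(omega) = sum_{i<j} d(g_{ij}) ∧ dx_i ∧ dx_j = sum_{i<j, k} (∂g_{ij}/∂x_k) dx_k ∧ dx_i ∧ dx_j.
Expand each term, using dx_k ∧ dx_i ∧ dx_j = sgn(permutation) dx_{(a)} ∧ dx_{(b)} ∧ dx_{(c)} with (a < b < c) sorted:
  d(-w^2) includes (∂/∂w)(-w^2) dw = (-2*w) dw, which multiplied by dx ∧ dy gives (-2*w) dx ∧ dy ∧ dw
  d(2*x + 4*y*z) includes (∂/∂y)(2*x + 4*y*z) dy = (4*z) dy, which multiplied by dx ∧ dz gives (-4*z) dx ∧ dy ∧ dz
  d(-2*x^2) includes (∂/∂x)(-2*x^2) dx = (-4*x) dx, which multiplied by dy ∧ dz gives (-4*x) dx ∧ dy ∧ dz
  d(-y^2) includes (∂/∂y)(-y^2) dy = (-2*y) dy, which multiplied by dz ∧ dw gives (-2*y) dy ∧ dz ∧ dw
Collecting like 3-forms: d(omega) = (-2*w) dx ∧ dy ∧ dw + (-4*x - 4*z) dx ∧ dy ∧ dz + (-2*y) dy ∧ dz ∧ dw.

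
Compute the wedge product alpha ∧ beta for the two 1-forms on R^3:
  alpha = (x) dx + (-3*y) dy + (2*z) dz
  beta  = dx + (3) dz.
alpha ∧ beta = (3*x - 2*z) dx ∧ dz + (3*y) dx ∧ dy + (-9*y) dy ∧ dz

Distribute the wedge, using dx_i ∧ dx_j = -dx_j ∧ dx_i and dx_i ∧ dx_i = 0. For each pair (i, j) with i < j, the coefficient of dx_i ∧ dx_j in alpha ∧ beta is (alpha_i * beta_j - alpha_j * beta_i). Collecting: alpha ∧ beta = (3*x - 2*z) dx ∧ dz + (3*y) dx ∧ dy + (-9*y) dy ∧ dz.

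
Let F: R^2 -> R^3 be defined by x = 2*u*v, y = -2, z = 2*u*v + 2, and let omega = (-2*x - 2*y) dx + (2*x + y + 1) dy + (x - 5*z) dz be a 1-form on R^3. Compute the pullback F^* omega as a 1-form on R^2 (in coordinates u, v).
F^* omega = (12*v*(-2*u*v - 1)) du + (12*u*(-2*u*v - 1)) dv

Using F^*(f dg) = (f ∘ F) d(g ∘ F), substitute each coordinate x_i by F_i(u, v) in f_i, and replace dx_i by d F_i = (∂F_i/∂u) du + (∂F_i/∂v) dv.
  For the x component: f_1(F) = -4*u*v + 4; d F_1 = (2*v) du + (2*u) dv
  For the y component: f_2(F) = 4*u*v - 1; d F_2 = (0) du + (0) dv
  For the z component: f_3(F) = -8*u*v - 10; d F_3 = (2*v) du + (2*u) dv
Combining and collecting du, dv coefficients:
  coeff of du: 12*v*(-2*u*v - 1)
  coeff of dv: 12*u*(-2*u*v - 1)
F^* omega = (12*v*(-2*u*v - 1)) du + (12*u*(-2*u*v - 1)) dv.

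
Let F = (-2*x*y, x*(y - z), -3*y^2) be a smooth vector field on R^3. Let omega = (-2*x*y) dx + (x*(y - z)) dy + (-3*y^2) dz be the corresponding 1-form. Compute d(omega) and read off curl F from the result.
d(omega) = (x - 6*y) dy ∧ dz + (0) dz ∧ dx + (2*x + y - z) dx ∧ dy; curl F = (x - 6*y, 0, 2*x + y - z)

d omega = sum_{i<j} (∂f_j/∂x_i - ∂f_i/∂x_j) dx_i ∧ dx_j. Under the identification (dy ∧ dz, dz ∧ dx, dx ∧ dy) ↔ (e_x, e_y, e_z), the coefficients are exactly the components of curl F. Compute:
  ∂R/∂y - ∂Q/∂z = (-6*y) - (-x) = x - 6*y
  ∂P/∂z - ∂R/∂x = (0) - (0) = 0
  ∂Q/∂x - ∂P/∂y = (y - z) - (-2*x) = 2*x + y - z.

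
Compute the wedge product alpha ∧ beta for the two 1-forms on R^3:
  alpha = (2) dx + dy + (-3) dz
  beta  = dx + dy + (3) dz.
alpha ∧ beta = (1) dx ∧ dy + (9) dx ∧ dz + (6) dy ∧ dz

Distribute the wedge, using dx_i ∧ dx_j = -dx_j ∧ dx_i and dx_i ∧ dx_i = 0. For each pair (i, j) with i < j, the coefficient of dx_i ∧ dx_j in alpha ∧ beta is (alpha_i * beta_j - alpha_j * beta_i). Collecting: alpha ∧ beta = (1) dx ∧ dy + (9) dx ∧ dz + (6) dy ∧ dz.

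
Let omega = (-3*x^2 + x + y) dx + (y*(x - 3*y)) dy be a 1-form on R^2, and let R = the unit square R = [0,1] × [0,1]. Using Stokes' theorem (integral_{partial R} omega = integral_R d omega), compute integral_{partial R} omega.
integral_(partial R) omega = -1/2

Stokes: integral_partial_R omega = integral_R d omega with d omega = (∂Q/∂x - ∂P/∂y) dx ∧ dy.
  ∂Q/∂x = y
  ∂P/∂y = 1
  integrand = ∂Q/∂x - ∂P/∂y = y - 1.
Integrating over R: integral_0^1 integral_0^1 (y - 1) dx dy = -1/2.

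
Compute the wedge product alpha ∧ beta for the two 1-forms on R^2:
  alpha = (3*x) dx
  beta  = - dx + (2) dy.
alpha ∧ beta = (6*x) dx ∧ dy

Distribute the wedge, using dx_i ∧ dx_j = -dx_j ∧ dx_i and dx_i ∧ dx_i = 0. For each pair (i, j) with i < j, the coefficient of dx_i ∧ dx_j in alpha ∧ beta is (alpha_i * beta_j - alpha_j * beta_i). Collecting: alpha ∧ beta = (6*x) dx ∧ dy.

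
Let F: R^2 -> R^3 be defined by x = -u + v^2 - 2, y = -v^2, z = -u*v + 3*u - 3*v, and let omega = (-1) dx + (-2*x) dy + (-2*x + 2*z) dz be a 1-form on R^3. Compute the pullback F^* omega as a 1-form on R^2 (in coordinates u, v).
F^* omega = (2*u*v^2 - 14*u*v + 24*u + 2*v^3 - 22*v + 13) du + (2*u^2*v - 8*u^2 + 2*u*v^2 + 8*u*v - 28*u + 4*v^3 + 6*v^2 + 8*v - 12) dv

Using F^*(f dg) = (f ∘ F) d(g ∘ F), substitute each coordinate x_i by F_i(u, v) in f_i, and replace dx_i by d F_i = (∂F_i/∂u) du + (∂F_i/∂v) dv.
  For the x component: f_1(F) = -1; d F_1 = (-1) du + (2*v) dv
  For the y component: f_2(F) = 2*u - 2*v^2 + 4; d F_2 = (0) du + (-2*v) dv
  For the z component: f_3(F) = -2*u*v + 8*u - 2*v^2 - 6*v + 4; d F_3 = (3 - v) du + (-u - 3) dv
Combining and collecting du, dv coefficients:
  coeff of du: 2*u*v^2 - 14*u*v + 24*u + 2*v^3 - 22*v + 13
  coeff of dv: 2*u^2*v - 8*u^2 + 2*u*v^2 + 8*u*v - 28*u + 4*v^3 + 6*v^2 + 8*v - 12
F^* omega = (2*u*v^2 - 14*u*v + 24*u + 2*v^3 - 22*v + 13) du + (2*u^2*v - 8*u^2 + 2*u*v^2 + 8*u*v - 28*u + 4*v^3 + 6*v^2 + 8*v - 12) dv.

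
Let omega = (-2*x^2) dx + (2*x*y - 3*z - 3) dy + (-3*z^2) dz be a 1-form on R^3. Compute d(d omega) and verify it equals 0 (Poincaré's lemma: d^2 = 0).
d(d omega) = 0

Step 1: d omega = sum_{i<j} (∂f_j/∂x_i - ∂f_i/∂x_j) dx_i ∧ dx_j:
  coeff of dx ∧ dy: 2*y
  coeff of dx ∧ dz: 0
  coeff of dy ∧ dz: 3
Step 2: Apply d again to each 2-form coefficient. The only possible 3-form in R^3 is dx ∧ dy ∧ dz, with coefficient
  ∂(coeff of dy∧dz)/∂x - ∂(coeff of dx∧dz)/∂y + ∂(coeff of dx∧dy)/∂z
  = ∂/∂x (3) - ∂/∂y (0) + ∂/∂z (2*y).
Each of these terms simplifies to sums of mixed partials that cancel in pairs. The result is 0 (by equality of mixed partials for smooth functions — Schwarz / Clairaut).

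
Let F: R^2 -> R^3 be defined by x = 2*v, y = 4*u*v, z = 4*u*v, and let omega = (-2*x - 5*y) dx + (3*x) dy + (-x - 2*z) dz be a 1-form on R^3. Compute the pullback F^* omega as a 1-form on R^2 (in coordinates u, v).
F^* omega = (v^2*(16 - 32*u)) du + (8*v*(-4*u^2 - 3*u - 1)) dv

Using F^*(f dg) = (f ∘ F) d(g ∘ F), substitute each coordinate x_i by F_i(u, v) in f_i, and replace dx_i by d F_i = (∂F_i/∂u) du + (∂F_i/∂v) dv.
  For the x component: f_1(F) = 4*v*(-5*u - 1); d F_1 = (0) du + (2) dv
  For the y component: f_2(F) = 6*v; d F_2 = (4*v) du + (4*u) dv
  For the z component: f_3(F) = 2*v*(-4*u - 1); d F_3 = (4*v) du + (4*u) dv
Combining and collecting du, dv coefficients:
  coeff of du: v^2*(16 - 32*u)
  coeff of dv: 8*v*(-4*u^2 - 3*u - 1)
F^* omega = (v^2*(16 - 32*u)) du + (8*v*(-4*u^2 - 3*u - 1)) dv.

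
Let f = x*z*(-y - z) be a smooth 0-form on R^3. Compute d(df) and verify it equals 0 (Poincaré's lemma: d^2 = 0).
d(df) = 0

Step 1: df = sum_i (∂f/∂x_i) dx_i = (z*(-y - z)) dx + (-x*z) dy + (x*(-y - 2*z)) dz.
Step 2: Apply d again. Using the 1-form formula, the coefficient of dx ∧ dy in d(df) is ∂^2 f/∂x ∂y - ∂^2 f/∂y ∂x = (-z) - (-z) = 0 (equality of mixed partials for smooth f).
Similarly for dx ∧ dz and dy ∧ dz — all coefficients vanish. So d(df) = 0.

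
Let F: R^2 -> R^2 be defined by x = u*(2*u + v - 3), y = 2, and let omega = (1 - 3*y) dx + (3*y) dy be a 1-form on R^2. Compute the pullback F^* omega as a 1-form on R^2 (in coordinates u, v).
F^* omega = (-20*u - 5*v + 15) du + (-5*u) dv

Using F^*(f dg) = (f ∘ F) d(g ∘ F), substitute each coordinate x_i by F_i(u, v) in f_i, and replace dx_i by d F_i = (∂F_i/∂u) du + (∂F_i/∂v) dv.
  For the x component: f_1(F) = -5; d F_1 = (4*u + v - 3) du + (u) dv
  For the y component: f_2(F) = 6; d F_2 = (0) du + (0) dv
Combining and collecting du, dv coefficients:
  coeff of du: -20*u - 5*v + 15
  coeff of dv: -5*u
F^* omega = (-20*u - 5*v + 15) du + (-5*u) dv.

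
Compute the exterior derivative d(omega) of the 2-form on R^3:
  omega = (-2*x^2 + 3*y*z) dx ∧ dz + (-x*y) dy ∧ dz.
d(omega) = (-y - 3*z) dx ∧ dy ∧ dz

For a 2-form omega = sum_{i<j} g_{ij} dx_i ∧ dx_j, the exterior derivative is
  d(omega) = sum_{i<j} d(g_{ij}) ∧ dx_i ∧ dx_j = sum_{i<j, k} (∂g_{ij}/∂x_k) dx_k ∧ dx_i ∧ dx_j.
Expand each term, using dx_k ∧ dx_i ∧ dx_j = sgn(permutation) dx_{(a)} ∧ dx_{(b)} ∧ dx_{(c)} with (a < b < c) sorted:
  d(-2*x^2 + 3*y*z) includes (∂/∂y)(-2*x^2 + 3*y*z) dy = (3*z) dy, which multiplied by dx ∧ dz gives (-3*z) dx ∧ dy ∧ dz
  d(-x*y) includes (∂/∂x)(-x*y) dx = (-y) dx, which multiplied by dy ∧ dz gives (-y) dx ∧ dy ∧ dz
Collecting like 3-forms: d(omega) = (-y - 3*z) dx ∧ dy ∧ dz.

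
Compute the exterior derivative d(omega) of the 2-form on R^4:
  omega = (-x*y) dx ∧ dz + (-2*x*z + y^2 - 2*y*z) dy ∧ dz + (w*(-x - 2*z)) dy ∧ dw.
d(omega) = (x - 2*z) dx ∧ dy ∧ dz + (-w) dx ∧ dy ∧ dw + (2*w) dy ∧ dz ∧ dw

For a 2-form omega = sum_{i<j} g_{ij} dx_i ∧ dx_j, the exterior derivative is
  d(omega) = sum_{i<j} d(g_{ij}) ∧ dx_i ∧ dx_j = sum_{i<j, k} (∂g_{ij}/∂x_k) dx_k ∧ dx_i ∧ dx_j.
Expand each term, using dx_k ∧ dx_i ∧ dx_j = sgn(permutation) dx_{(a)} ∧ dx_{(b)} ∧ dx_{(c)} with (a < b < c) sorted:
  d(-x*y) includes (∂/∂y)(-x*y) dy = (-x) dy, which multiplied by dx ∧ dz gives (x) dx ∧ dy ∧ dz
  d(-2*x*z + y^2 - 2*y*z) includes (∂/∂x)(-2*x*z + y^2 - 2*y*z) dx = (-2*z) dx, which multiplied by dy ∧ dz gives (-2*z) dx ∧ dy ∧ dz
  d(w*(-x - 2*z)) includes (∂/∂x)(w*(-x - 2*z)) dx = (-w) dx, which multiplied by dy ∧ dw gives (-w) dx ∧ dy ∧ dw
  d(w*(-x - 2*z)) includes (∂/∂z)(w*(-x - 2*z)) dz = (-2*w) dz, which multiplied by dy ∧ dw gives (2*w) dy ∧ dz ∧ dw
Collecting like 3-forms: d(omega) = (x - 2*z) dx ∧ dy ∧ dz + (-w) dx ∧ dy ∧ dw + (2*w) dy ∧ dz ∧ dw.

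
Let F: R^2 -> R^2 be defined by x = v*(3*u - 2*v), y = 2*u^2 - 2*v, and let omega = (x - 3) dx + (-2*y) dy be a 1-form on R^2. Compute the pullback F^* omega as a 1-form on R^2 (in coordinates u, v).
F^* omega = (-16*u^3 + 9*u*v^2 + 16*u*v - 6*v^3 - 9*v) du + (9*u^2*v + 8*u^2 - 18*u*v^2 - 9*u + 8*v^3 + 4*v) dv

Using F^*(f dg) = (f ∘ F) d(g ∘ F), substitute each coordinate x_i by F_i(u, v) in f_i, and replace dx_i by d F_i = (∂F_i/∂u) du + (∂F_i/∂v) dv.
  For the x component: f_1(F) = 3*u*v - 2*v^2 - 3; d F_1 = (3*v) du + (3*u - 4*v) dv
  For the y component: f_2(F) = -4*u^2 + 4*v; d F_2 = (4*u) du + (-2) dv
Combining and collecting du, dv coefficients:
  coeff of du: -16*u^3 + 9*u*v^2 + 16*u*v - 6*v^3 - 9*v
  coeff of dv: 9*u^2*v + 8*u^2 - 18*u*v^2 - 9*u + 8*v^3 + 4*v
F^* omega = (-16*u^3 + 9*u*v^2 + 16*u*v - 6*v^3 - 9*v) du + (9*u^2*v + 8*u^2 - 18*u*v^2 - 9*u + 8*v^3 + 4*v) dv.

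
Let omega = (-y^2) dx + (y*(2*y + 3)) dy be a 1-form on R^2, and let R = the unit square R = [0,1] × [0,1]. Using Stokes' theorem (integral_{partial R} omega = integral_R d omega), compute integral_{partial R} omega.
integral_(partial R) omega = 1

Stokes: integral_partial_R omega = integral_R d omega with d omega = (∂Q/∂x - ∂P/∂y) dx ∧ dy.
  ∂Q/∂x = 0
  ∂P/∂y = -2*y
  integrand = ∂Q/∂x - ∂P/∂y = 2*y.
Integrating over R: integral_0^1 integral_0^1 (2*y) dx dy = 1.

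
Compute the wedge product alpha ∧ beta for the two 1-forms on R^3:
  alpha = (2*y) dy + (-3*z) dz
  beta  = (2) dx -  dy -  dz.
alpha ∧ beta = (-4*y) dx ∧ dy + (-2*y - 3*z) dy ∧ dz + (6*z) dx ∧ dz

Distribute the wedge, using dx_i ∧ dx_j = -dx_j ∧ dx_i and dx_i ∧ dx_i = 0. For each pair (i, j) with i < j, the coefficient of dx_i ∧ dx_j in alpha ∧ beta is (alpha_i * beta_j - alpha_j * beta_i). Collecting: alpha ∧ beta = (-4*y) dx ∧ dy + (-2*y - 3*z) dy ∧ dz + (6*z) dx ∧ dz.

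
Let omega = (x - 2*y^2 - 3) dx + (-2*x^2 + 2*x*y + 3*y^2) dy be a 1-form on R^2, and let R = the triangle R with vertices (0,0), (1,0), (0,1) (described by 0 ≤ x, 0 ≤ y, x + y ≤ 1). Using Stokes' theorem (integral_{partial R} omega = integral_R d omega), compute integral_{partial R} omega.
integral_(partial R) omega = 1/3

Stokes: integral_partial_R omega = integral_R d omega with d omega = (∂Q/∂x - ∂P/∂y) dx ∧ dy.
  ∂Q/∂x = -4*x + 2*y
  ∂P/∂y = -4*y
  integrand = ∂Q/∂x - ∂P/∂y = -4*x + 6*y.
Integrating over R: integral_0^1 integral_0^{1-x} (-4*x + 6*y) dy dx = 1/3.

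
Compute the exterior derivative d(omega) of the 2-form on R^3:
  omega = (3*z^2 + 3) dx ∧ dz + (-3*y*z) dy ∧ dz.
d(omega) = 0

For a 2-form omega = sum_{i<j} g_{ij} dx_i ∧ dx_j, the exterior derivative is
  d(omega) = sum_{i<j} d(g_{ij}) ∧ dx_i ∧ dx_j = sum_{i<j, k} (∂g_{ij}/∂x_k) dx_k ∧ dx_i ∧ dx_j.
Expand each term, using dx_k ∧ dx_i ∧ dx_j = sgn(permutation) dx_{(a)} ∧ dx_{(b)} ∧ dx_{(c)} with (a < b < c) sorted:

Collecting like 3-forms: d(omega) = 0.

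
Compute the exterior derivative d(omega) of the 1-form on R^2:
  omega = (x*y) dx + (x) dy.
d(omega) = (1 - x) dx ∧ dy

For a 1-form omega = sum_i f_i dx_i, the exterior derivative is
  d(omega) = sum_{i < j} (∂f_j/∂x_i - ∂f_i/∂x_j) dx_i ∧ dx_j.
  coefficient of dx ∧ dy: ∂f_2/∂x - ∂f_1/∂y = ∂(x)/∂x - ∂(x*y)/∂y = 1 - x
Assembling: d(omega) = (1 - x) dx ∧ dy.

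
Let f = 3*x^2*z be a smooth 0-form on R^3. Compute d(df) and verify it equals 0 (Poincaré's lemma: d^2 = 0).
d(df) = 0

Step 1: df = sum_i (∂f/∂x_i) dx_i = (6*x*z) dx + (0) dy + (3*x^2) dz.
Step 2: Apply d again. Using the 1-form formula, the coefficient of dx ∧ dy in d(df) is ∂^2 f/∂x ∂y - ∂^2 f/∂y ∂x = (0) - (0) = 0 (equality of mixed partials for smooth f).
Similarly for dx ∧ dz and dy ∧ dz — all coefficients vanish. So d(df) = 0.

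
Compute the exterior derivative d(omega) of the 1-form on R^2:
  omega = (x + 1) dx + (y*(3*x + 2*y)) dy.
d(omega) = (3*y) dx ∧ dy

For a 1-form omega = sum_i f_i dx_i, the exterior derivative is
  d(omega) = sum_{i < j} (∂f_j/∂x_i - ∂f_i/∂x_j) dx_i ∧ dx_j.
  coefficient of dx ∧ dy: ∂f_2/∂x - ∂f_1/∂y = ∂(y*(3*x + 2*y))/∂x - ∂(x + 1)/∂y = 3*y
Assembling: d(omega) = (3*y) dx ∧ dy.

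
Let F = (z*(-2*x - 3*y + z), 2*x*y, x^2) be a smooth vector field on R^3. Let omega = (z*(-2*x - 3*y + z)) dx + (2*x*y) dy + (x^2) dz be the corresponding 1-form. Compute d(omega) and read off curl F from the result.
d(omega) = (0) dy ∧ dz + (-4*x - 3*y + 2*z) dz ∧ dx + (2*y + 3*z) dx ∧ dy; curl F = (0, -4*x - 3*y + 2*z, 2*y + 3*z)

d omega = sum_{i<j} (∂f_j/∂x_i - ∂f_i/∂x_j) dx_i ∧ dx_j. Under the identification (dy ∧ dz, dz ∧ dx, dx ∧ dy) ↔ (e_x, e_y, e_z), the coefficients are exactly the components of curl F. Compute:
  ∂R/∂y - ∂Q/∂z = (0) - (0) = 0
  ∂P/∂z - ∂R/∂x = (-2*x - 3*y + 2*z) - (2*x) = -4*x - 3*y + 2*z
  ∂Q/∂x - ∂P/∂y = (2*y) - (-3*z) = 2*y + 3*z.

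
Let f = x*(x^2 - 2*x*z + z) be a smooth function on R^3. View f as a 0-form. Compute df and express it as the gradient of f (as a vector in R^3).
df = (3*x^2 - 4*x*z + z) dx + (0) dy + (x*(1 - 2*x)) dz; grad f = (3*x^2 - 4*x*z + z, 0, x*(1 - 2*x))

For a 0-form f, d f = (∂f/∂x) dx + (∂f/∂y) dy + (∂f/∂z) dz. The components of the vector representation are exactly the entries of grad f in Cartesian coordinates:
  ∂f/∂x = 3*x^2 - 4*x*z + z
  ∂f/∂y = 0
  ∂f/∂z = x*(1 - 2*x).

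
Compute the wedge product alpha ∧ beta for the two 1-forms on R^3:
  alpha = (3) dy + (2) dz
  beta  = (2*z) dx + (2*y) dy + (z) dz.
alpha ∧ beta = (-6*z) dx ∧ dy + (-4*y + 3*z) dy ∧ dz + (-4*z) dx ∧ dz

Distribute the wedge, using dx_i ∧ dx_j = -dx_j ∧ dx_i and dx_i ∧ dx_i = 0. For each pair (i, j) with i < j, the coefficient of dx_i ∧ dx_j in alpha ∧ beta is (alpha_i * beta_j - alpha_j * beta_i). Collecting: alpha ∧ beta = (-6*z) dx ∧ dy + (-4*y + 3*z) dy ∧ dz + (-4*z) dx ∧ dz.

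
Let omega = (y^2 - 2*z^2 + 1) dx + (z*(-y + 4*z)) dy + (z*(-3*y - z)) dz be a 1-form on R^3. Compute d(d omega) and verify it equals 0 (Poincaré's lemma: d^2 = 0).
d(d omega) = 0

Step 1: d omega = sum_{i<j} (∂f_j/∂x_i - ∂f_i/∂x_j) dx_i ∧ dx_j:
  coeff of dx ∧ dy: -2*y
  coeff of dx ∧ dz: 4*z
  coeff of dy ∧ dz: y - 11*z
Step 2: Apply d again to each 2-form coefficient. The only possible 3-form in R^3 is dx ∧ dy ∧ dz, with coefficient
  ∂(coeff of dy∧dz)/∂x - ∂(coeff of dx∧dz)/∂y + ∂(coeff of dx∧dy)/∂z
  = ∂/∂x (y - 11*z) - ∂/∂y (4*z) + ∂/∂z (-2*y).
Each of these terms simplifies to sums of mixed partials that cancel in pairs. The result is 0 (by equality of mixed partials for smooth functions — Schwarz / Clairaut).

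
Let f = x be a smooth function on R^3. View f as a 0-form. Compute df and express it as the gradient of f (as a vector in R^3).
df = (1) dx + (0) dy + (0) dz; grad f = (1, 0, 0)

For a 0-form f, d f = (∂f/∂x) dx + (∂f/∂y) dy + (∂f/∂z) dz. The components of the vector representation are exactly the entries of grad f in Cartesian coordinates:
  ∂f/∂x = 1
  ∂f/∂y = 0
  ∂f/∂z = 0.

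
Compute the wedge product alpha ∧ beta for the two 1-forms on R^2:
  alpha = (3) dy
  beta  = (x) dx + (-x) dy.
alpha ∧ beta = (-3*x) dx ∧ dy

Distribute the wedge, using dx_i ∧ dx_j = -dx_j ∧ dx_i and dx_i ∧ dx_i = 0. For each pair (i, j) with i < j, the coefficient of dx_i ∧ dx_j in alpha ∧ beta is (alpha_i * beta_j - alpha_j * beta_i). Collecting: alpha ∧ beta = (-3*x) dx ∧ dy.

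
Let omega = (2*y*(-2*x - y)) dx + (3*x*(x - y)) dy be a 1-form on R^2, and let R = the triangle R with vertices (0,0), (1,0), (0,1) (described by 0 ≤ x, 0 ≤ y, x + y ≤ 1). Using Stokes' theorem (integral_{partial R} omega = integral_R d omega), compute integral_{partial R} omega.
integral_(partial R) omega = 11/6

Stokes: integral_partial_R omega = integral_R d omega with d omega = (∂Q/∂x - ∂P/∂y) dx ∧ dy.
  ∂Q/∂x = 6*x - 3*y
  ∂P/∂y = -4*x - 4*y
  integrand = ∂Q/∂x - ∂P/∂y = 10*x + y.
Integrating over R: integral_0^1 integral_0^{1-x} (10*x + y) dy dx = 11/6.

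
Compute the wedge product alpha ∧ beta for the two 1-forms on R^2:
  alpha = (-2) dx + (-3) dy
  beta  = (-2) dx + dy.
alpha ∧ beta = (-8) dx ∧ dy

Distribute the wedge, using dx_i ∧ dx_j = -dx_j ∧ dx_i and dx_i ∧ dx_i = 0. For each pair (i, j) with i < j, the coefficient of dx_i ∧ dx_j in alpha ∧ beta is (alpha_i * beta_j - alpha_j * beta_i). Collecting: alpha ∧ beta = (-8) dx ∧ dy.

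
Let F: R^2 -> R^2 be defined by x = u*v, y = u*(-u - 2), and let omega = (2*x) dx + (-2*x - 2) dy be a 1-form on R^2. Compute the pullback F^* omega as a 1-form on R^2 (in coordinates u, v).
F^* omega = (4*u^2*v + 2*u*v^2 + 4*u*v + 4*u + 4) du + (2*u^2*v) dv

Using F^*(f dg) = (f ∘ F) d(g ∘ F), substitute each coordinate x_i by F_i(u, v) in f_i, and replace dx_i by d F_i = (∂F_i/∂u) du + (∂F_i/∂v) dv.
  For the x component: f_1(F) = 2*u*v; d F_1 = (v) du + (u) dv
  For the y component: f_2(F) = -2*u*v - 2; d F_2 = (-2*u - 2) du + (0) dv
Combining and collecting du, dv coefficients:
  coeff of du: 4*u^2*v + 2*u*v^2 + 4*u*v + 4*u + 4
  coeff of dv: 2*u^2*v
F^* omega = (4*u^2*v + 2*u*v^2 + 4*u*v + 4*u + 4) du + (2*u^2*v) dv.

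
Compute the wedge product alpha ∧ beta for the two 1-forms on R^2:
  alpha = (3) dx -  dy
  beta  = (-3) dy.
alpha ∧ beta = (-9) dx ∧ dy

Distribute the wedge, using dx_i ∧ dx_j = -dx_j ∧ dx_i and dx_i ∧ dx_i = 0. For each pair (i, j) with i < j, the coefficient of dx_i ∧ dx_j in alpha ∧ beta is (alpha_i * beta_j - alpha_j * beta_i). Collecting: alpha ∧ beta = (-9) dx ∧ dy.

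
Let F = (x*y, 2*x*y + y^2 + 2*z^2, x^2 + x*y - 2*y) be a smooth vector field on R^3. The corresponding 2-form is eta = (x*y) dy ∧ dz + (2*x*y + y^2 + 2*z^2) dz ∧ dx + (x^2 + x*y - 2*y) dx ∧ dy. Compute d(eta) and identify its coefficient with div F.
d(eta) = (2*x + 3*y) dx ∧ dy ∧ dz; div F = 2*x + 3*y

For a 2-form in R^3 of the form above, applying d gives a 3-form with coefficient ∂P/∂x + ∂Q/∂y + ∂R/∂z:
  ∂P/∂x = y
  ∂Q/∂y = 2*x + 2*y
  ∂R/∂z = 0
Sum = 2*x + 3*y, which is exactly div F.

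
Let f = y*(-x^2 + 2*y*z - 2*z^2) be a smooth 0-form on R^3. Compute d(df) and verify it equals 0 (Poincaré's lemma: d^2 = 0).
d(df) = 0

Step 1: df = sum_i (∂f/∂x_i) dx_i = (-2*x*y) dx + (-x^2 + 4*y*z - 2*z^2) dy + (2*y*(y - 2*z)) dz.
Step 2: Apply d again. Using the 1-form formula, the coefficient of dx ∧ dy in d(df) is ∂^2 f/∂x ∂y - ∂^2 f/∂y ∂x = (-2*x) - (-2*x) = 0 (equality of mixed partials for smooth f).
Similarly for dx ∧ dz and dy ∧ dz — all coefficients vanish. So d(df) = 0.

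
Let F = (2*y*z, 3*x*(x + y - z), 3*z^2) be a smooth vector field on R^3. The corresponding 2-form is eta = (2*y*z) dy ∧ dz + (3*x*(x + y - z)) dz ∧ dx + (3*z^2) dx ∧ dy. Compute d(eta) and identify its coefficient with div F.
d(eta) = (3*x + 6*z) dx ∧ dy ∧ dz; div F = 3*x + 6*z

For a 2-form in R^3 of the form above, applying d gives a 3-form with coefficient ∂P/∂x + ∂Q/∂y + ∂R/∂z:
  ∂P/∂x = 0
  ∂Q/∂y = 3*x
  ∂R/∂z = 6*z
Sum = 3*x + 6*z, which is exactly div F.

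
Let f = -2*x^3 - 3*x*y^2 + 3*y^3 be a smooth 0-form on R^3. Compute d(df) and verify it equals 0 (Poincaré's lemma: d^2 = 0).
d(df) = 0

Step 1: df = sum_i (∂f/∂x_i) dx_i = (-6*x^2 - 3*y^2) dx + (3*y*(-2*x + 3*y)) dy + (0) dz.
Step 2: Apply d again. Using the 1-form formula, the coefficient of dx ∧ dy in d(df) is ∂^2 f/∂x ∂y - ∂^2 f/∂y ∂x = (-6*y) - (-6*y) = 0 (equality of mixed partials for smooth f).
Similarly for dx ∧ dz and dy ∧ dz — all coefficients vanish. So d(df) = 0.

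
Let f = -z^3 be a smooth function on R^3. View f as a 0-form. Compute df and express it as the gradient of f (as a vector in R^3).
df = (0) dx + (0) dy + (-3*z^2) dz; grad f = (0, 0, -3*z^2)

For a 0-form f, d f = (∂f/∂x) dx + (∂f/∂y) dy + (∂f/∂z) dz. The components of the vector representation are exactly the entries of grad f in Cartesian coordinates:
  ∂f/∂x = 0
  ∂f/∂y = 0
  ∂f/∂z = -3*z^2.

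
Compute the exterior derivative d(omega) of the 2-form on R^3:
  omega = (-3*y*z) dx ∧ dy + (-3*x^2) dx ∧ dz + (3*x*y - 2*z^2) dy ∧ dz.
d(omega) = 0

For a 2-form omega = sum_{i<j} g_{ij} dx_i ∧ dx_j, the exterior derivative is
  d(omega) = sum_{i<j} d(g_{ij}) ∧ dx_i ∧ dx_j = sum_{i<j, k} (∂g_{ij}/∂x_k) dx_k ∧ dx_i ∧ dx_j.
Expand each term, using dx_k ∧ dx_i ∧ dx_j = sgn(permutation) dx_{(a)} ∧ dx_{(b)} ∧ dx_{(c)} with (a < b < c) sorted:
  d(-3*y*z) includes (∂/∂z)(-3*y*z) dz = (-3*y) dz, which multiplied by dx ∧ dy gives (-3*y) dx ∧ dy ∧ dz
  d(3*x*y - 2*z^2) includes (∂/∂x)(3*x*y - 2*z^2) dx = (3*y) dx, which multiplied by dy ∧ dz gives (3*y) dx ∧ dy ∧ dz
Collecting like 3-forms: d(omega) = 0.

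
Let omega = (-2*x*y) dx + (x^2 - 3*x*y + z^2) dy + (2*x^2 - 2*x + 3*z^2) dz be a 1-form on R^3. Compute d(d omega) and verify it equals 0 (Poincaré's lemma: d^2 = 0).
d(d omega) = 0

Step 1: d omega = sum_{i<j} (∂f_j/∂x_i - ∂f_i/∂x_j) dx_i ∧ dx_j:
  coeff of dx ∧ dy: 4*x - 3*y
  coeff of dx ∧ dz: 4*x - 2
  coeff of dy ∧ dz: -2*z
Step 2: Apply d again to each 2-form coefficient. The only possible 3-form in R^3 is dx ∧ dy ∧ dz, with coefficient
  ∂(coeff of dy∧dz)/∂x - ∂(coeff of dx∧dz)/∂y + ∂(coeff of dx∧dy)/∂z
  = ∂/∂x (-2*z) - ∂/∂y (4*x - 2) + ∂/∂z (4*x - 3*y).
Each of these terms simplifies to sums of mixed partials that cancel in pairs. The result is 0 (by equality of mixed partials for smooth functions — Schwarz / Clairaut).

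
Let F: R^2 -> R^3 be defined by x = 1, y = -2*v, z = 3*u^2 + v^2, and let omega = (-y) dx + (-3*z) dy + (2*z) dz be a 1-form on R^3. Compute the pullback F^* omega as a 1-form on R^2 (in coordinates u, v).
F^* omega = (12*u*(3*u^2 + v^2)) du + (12*u^2*v + 18*u^2 + 4*v^3 + 6*v^2) dv

Using F^*(f dg) = (f ∘ F) d(g ∘ F), substitute each coordinate x_i by F_i(u, v) in f_i, and replace dx_i by d F_i = (∂F_i/∂u) du + (∂F_i/∂v) dv.
  For the x component: f_1(F) = 2*v; d F_1 = (0) du + (0) dv
  For the y component: f_2(F) = -9*u^2 - 3*v^2; d F_2 = (0) du + (-2) dv
  For the z component: f_3(F) = 6*u^2 + 2*v^2; d F_3 = (6*u) du + (2*v) dv
Combining and collecting du, dv coefficients:
  coeff of du: 12*u*(3*u^2 + v^2)
  coeff of dv: 12*u^2*v + 18*u^2 + 4*v^3 + 6*v^2
F^* omega = (12*u*(3*u^2 + v^2)) du + (12*u^2*v + 18*u^2 + 4*v^3 + 6*v^2) dv.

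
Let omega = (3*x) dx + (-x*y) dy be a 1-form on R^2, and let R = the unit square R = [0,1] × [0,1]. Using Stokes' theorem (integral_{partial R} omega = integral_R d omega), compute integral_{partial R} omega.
integral_(partial R) omega = -1/2

Stokes: integral_partial_R omega = integral_R d omega with d omega = (∂Q/∂x - ∂P/∂y) dx ∧ dy.
  ∂Q/∂x = -y
  ∂P/∂y = 0
  integrand = ∂Q/∂x - ∂P/∂y = -y.
Integrating over R: integral_0^1 integral_0^1 (-y) dx dy = -1/2.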